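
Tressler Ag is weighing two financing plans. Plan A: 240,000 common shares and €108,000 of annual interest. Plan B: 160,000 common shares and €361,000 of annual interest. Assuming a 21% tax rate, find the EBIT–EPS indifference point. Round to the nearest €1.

€867,000

At indifference, (EBIT − 108,000)(1 − t)/240,000 = (EBIT − 361,000)(1 − t)/160,000.
The (1 − t) factor cancels: (EBIT − 108,000) × 160,000 = (EBIT − 361,000) × 240,000.
EBIT × (240,000 − 160,000) = 361,000 × 240,000 − 108,000 × 160,000 = 69,360,000,000, so EBIT = 69,360,000,000 ÷ 80,000 = 867,000.00.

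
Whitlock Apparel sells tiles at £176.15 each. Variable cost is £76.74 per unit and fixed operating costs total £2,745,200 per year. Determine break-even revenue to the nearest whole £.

Contribution margin per unit = £176.15 − £76.74 = £99.41, a CM ratio of £99.41 ÷ £176.15 = 0.5643.
Break-even sales = FC ÷ CM ratio = £2,745,200 × £176.15 / £99.41 = £4,864,370.

£4,864,370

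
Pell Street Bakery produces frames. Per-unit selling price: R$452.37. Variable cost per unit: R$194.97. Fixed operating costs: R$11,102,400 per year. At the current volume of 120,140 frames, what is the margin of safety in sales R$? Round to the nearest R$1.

Contribution margin per unit = R$452.37 − R$194.97 = R$257.40. Break-even units = R$11,102,400 ÷ R$257.40 = 43,132.87; break-even revenue = 43,132.87 × R$452.37 = R$19,512,015.10.
Current sales = 120,140 × R$452.37 = R$54,347,731.80.
Margin of safety = R$54,347,731.80 − R$19,512,015.10 = R$34,835,717.

R$34,835,717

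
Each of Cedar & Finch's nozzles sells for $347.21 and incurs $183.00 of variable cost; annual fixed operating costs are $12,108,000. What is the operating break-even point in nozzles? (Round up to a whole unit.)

Each unit contributes $347.21 − $183.00 = $164.21.
Break-even Q = $12,108,000 / $164.21 = 73,734.85 → 73,735 nozzles.

73,735 nozzles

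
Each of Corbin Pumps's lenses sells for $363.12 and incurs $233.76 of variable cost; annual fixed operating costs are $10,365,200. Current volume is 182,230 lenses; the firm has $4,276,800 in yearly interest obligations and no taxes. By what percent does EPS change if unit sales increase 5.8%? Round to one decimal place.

+15.3%

Contribution at this volume is 182,230 × $129.36 = $23,573,272.80.
EBIT = $23,573,272.80 − $10,365,200 = $13,208,072.80.
Interest = $4,276,800.00, so EBIT − I = $8,931,272.80.
DCL = total CM / (EBIT − I) = $23,573,272.80 / $8,931,272.80 = 2.6394.
%ΔEPS = DCL × %ΔSales = 2.6394 × +5.8% = +15.3%.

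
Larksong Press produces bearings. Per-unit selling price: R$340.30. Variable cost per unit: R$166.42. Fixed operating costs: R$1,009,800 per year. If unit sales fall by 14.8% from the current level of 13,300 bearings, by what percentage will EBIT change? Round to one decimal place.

-26.3%

Total contribution margin = 13,300 × R$173.88 = R$2,312,604.00.
EBIT = R$2,312,604.00 − R$1,009,800 = R$1,302,804.00.
So DOL = total CM / EBIT = R$2,312,604.00 / R$1,302,804.00 = 1.7751.
Operating income changes by 1.7751 × -14.8% = -26.3%.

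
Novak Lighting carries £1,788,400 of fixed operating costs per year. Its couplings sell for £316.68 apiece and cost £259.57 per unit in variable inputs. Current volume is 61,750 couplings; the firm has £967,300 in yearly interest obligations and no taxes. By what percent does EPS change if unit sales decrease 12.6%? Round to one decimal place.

-57.6%

Contribution at this volume is 61,750 × £57.11 = £3,526,542.50.
Operating income = contribution − fixed costs = £3,526,542.50 − £1,788,400 = £1,738,142.50.
After interest of £967,300.00, pre-tax earnings = £770,842.50.
Degree of combined leverage = contribution ÷ (EBIT − I) = £3,526,542.50 ÷ £770,842.50 = 4.5749.
%ΔEPS = DCL × %ΔSales = 4.5749 × -12.6% = -57.6%.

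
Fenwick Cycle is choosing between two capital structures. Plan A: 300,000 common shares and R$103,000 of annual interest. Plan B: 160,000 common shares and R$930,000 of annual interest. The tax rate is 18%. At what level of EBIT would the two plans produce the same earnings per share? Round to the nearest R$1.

At indifference, (EBIT − 103,000)(1 − t)/300,000 = (EBIT − 930,000)(1 − t)/160,000.
Cancelling (1 − t) and cross-multiplying: 160,000·(EBIT − 103,000) = 300,000·(EBIT − 930,000).
EBIT × (300,000 − 160,000) = 930,000 × 300,000 − 103,000 × 160,000 = 262,520,000,000, so EBIT = 262,520,000,000 ÷ 140,000 = 1,875,142.86.

R$1,875,143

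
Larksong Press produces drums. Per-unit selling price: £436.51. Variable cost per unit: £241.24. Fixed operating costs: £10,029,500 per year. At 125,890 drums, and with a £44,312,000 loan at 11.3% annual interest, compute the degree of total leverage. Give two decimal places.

2.58

Total contribution margin = 125,890 × £195.27 = £24,582,540.30.
EBIT = £24,582,540.30 − £10,029,500 = £14,553,040.30. Interest = £5,007,256.00, so EBIT − I = £9,545,784.30.
DCL = contribution ÷ (EBIT − I) = £24,582,540.30 ÷ £9,545,784.30 = 2.5752.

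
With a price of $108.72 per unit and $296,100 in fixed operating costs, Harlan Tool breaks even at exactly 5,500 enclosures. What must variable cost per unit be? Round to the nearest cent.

Contribution per unit must be FC / Q = $296,100 / 5,500 = $53.8364.
Variable cost per unit = $108.72 − $53.8364 = $54.88.

$54.88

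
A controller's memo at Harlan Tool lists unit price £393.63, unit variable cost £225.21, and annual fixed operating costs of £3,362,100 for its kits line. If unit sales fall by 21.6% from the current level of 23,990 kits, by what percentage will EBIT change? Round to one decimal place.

-128.7%

Total contribution margin = 23,990 × £168.42 = £4,040,395.80.
Operating income = contribution − fixed costs = £4,040,395.80 − £3,362,100 = £678,295.80.
Degree of operating leverage = £4,040,395.80 / £678,295.80 = 5.9567.
Operating income changes by 5.9567 × -21.6% = -128.7%.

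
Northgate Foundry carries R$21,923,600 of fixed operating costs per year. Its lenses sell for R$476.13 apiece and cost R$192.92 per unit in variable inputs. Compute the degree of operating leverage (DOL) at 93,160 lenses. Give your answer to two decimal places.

5.92

Contribution at this volume is 93,160 × R$283.21 = R$26,383,843.60.
EBIT = R$26,383,843.60 − R$21,923,600 = R$4,460,243.60.
So DOL = total CM / EBIT = R$26,383,843.60 / R$4,460,243.60 = 5.9153.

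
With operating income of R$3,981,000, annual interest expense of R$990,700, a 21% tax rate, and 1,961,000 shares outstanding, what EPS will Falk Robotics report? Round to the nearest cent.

R$1.20

Interest = R$990,700.00, so EBT = R$3,981,000 − R$990,700.00 = R$2,990,300.00.
After tax at 21%: net income = R$2,990,300.00 × 0.79 = R$2,362,337.00.
Per share: R$2,362,337.00 / 1,961,000 shares = R$1.20.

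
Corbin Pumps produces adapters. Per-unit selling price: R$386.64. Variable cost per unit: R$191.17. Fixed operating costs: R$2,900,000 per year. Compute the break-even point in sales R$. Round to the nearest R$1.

R$5,736,205

Contribution margin per unit = R$386.64 − R$191.17 = R$195.47, a CM ratio of R$195.47 ÷ R$386.64 = 0.5056.
Break-even sales = FC ÷ CM ratio = R$2,900,000 × R$386.64 / R$195.47 = R$5,736,205.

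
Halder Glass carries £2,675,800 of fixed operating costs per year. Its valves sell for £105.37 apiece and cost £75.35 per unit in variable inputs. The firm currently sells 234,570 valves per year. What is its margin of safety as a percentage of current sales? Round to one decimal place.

62.0%

Contribution margin per unit = £105.37 − £75.35 = £30.02. Break-even units = £2,675,800 ÷ £30.02 = 89,133.91; break-even revenue = 89,133.91 × £105.37 = £9,392,040.17.
Actual sales revenue = 234,570 × £105.37 = £24,716,640.90.
Margin of safety = (£24,716,640.90 − £9,392,040.17) ÷ £24,716,640.90 = 62.0%.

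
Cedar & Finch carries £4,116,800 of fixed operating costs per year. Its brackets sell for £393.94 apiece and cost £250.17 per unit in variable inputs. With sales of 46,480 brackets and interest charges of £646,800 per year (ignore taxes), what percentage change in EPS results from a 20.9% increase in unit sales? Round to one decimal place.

At 46,480 units, contribution = 46,480 × £143.77 = £6,682,429.60.
Subtracting fixed costs: EBIT = £6,682,429.60 − £4,116,800 = £2,565,629.60.
Interest = £646,800.00, so EBIT − I = £1,918,829.60.
DCL = total CM / (EBIT − I) = £6,682,429.60 / £1,918,829.60 = 3.4826.
%ΔEPS = DCL × %ΔSales = 3.4826 × +20.9% = +72.8%.

+72.8%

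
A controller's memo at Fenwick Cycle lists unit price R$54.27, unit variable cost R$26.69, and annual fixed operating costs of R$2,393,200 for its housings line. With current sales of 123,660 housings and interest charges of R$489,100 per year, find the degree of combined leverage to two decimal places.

Total contribution margin = 123,660 × R$27.58 = R$3,410,542.80.
Subtracting fixed costs: EBIT = R$3,410,542.80 − R$2,393,200 = R$1,017,342.80. Interest = R$489,100.00, so EBIT − I = R$528,242.80.
DCL = contribution ÷ (EBIT − I) = R$3,410,542.80 ÷ R$528,242.80 = 6.4564.

6.46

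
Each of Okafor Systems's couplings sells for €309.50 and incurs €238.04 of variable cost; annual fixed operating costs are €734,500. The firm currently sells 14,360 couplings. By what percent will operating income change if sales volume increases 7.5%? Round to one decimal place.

+26.4%

Contribution at this volume is 14,360 × €71.46 = €1,026,165.60.
Subtracting fixed costs: EBIT = €1,026,165.60 − €734,500 = €291,665.60.
So DOL = total CM / EBIT = €1,026,165.60 / €291,665.60 = 3.5183.
%ΔEBIT = DOL × %ΔSales = 3.5183 × +7.5% = +26.4%.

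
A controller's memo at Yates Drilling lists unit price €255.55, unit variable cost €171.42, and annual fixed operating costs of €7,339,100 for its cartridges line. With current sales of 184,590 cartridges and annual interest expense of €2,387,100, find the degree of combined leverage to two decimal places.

2.68

Total contribution margin = 184,590 × €84.13 = €15,529,556.70.
Operating income = contribution − fixed costs = €15,529,556.70 − €7,339,100 = €8,190,456.70. Interest = €2,387,100.00, so EBIT − I = €5,803,356.70.
DCL = contribution ÷ (EBIT − I) = €15,529,556.70 ÷ €5,803,356.70 = 2.6760.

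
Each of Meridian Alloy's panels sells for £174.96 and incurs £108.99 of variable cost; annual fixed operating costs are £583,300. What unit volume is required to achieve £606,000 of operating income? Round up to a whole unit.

Unit CM = price − variable cost = £174.96 − £108.99 = £65.97.
Required volume = (fixed costs + target profit) ÷ CM = (£583,300 + £606,000) ÷ £65.97 = 18,027.89, so 18,028 panels.

18,028 panels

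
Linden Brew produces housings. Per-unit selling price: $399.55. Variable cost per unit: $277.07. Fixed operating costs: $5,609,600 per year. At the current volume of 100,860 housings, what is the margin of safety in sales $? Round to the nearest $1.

$21,999,171

Unit CM = price − variable cost = $399.55 − $277.07 = $122.48. Break-even units = $5,609,600 ÷ $122.48 = 45,800.13; break-even revenue = 45,800.13 × $399.55 = $18,299,442.19.
Actual sales revenue = 100,860 × $399.55 = $40,298,613.00.
Margin of safety = $40,298,613.00 − $18,299,442.19 = $21,999,171.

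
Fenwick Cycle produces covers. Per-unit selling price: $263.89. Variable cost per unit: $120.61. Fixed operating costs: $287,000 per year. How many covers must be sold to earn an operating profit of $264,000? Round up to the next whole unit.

Unit CM = price − variable cost = $263.89 − $120.61 = $143.28.
Units = (FC + target) / CM = ($287,000 + $264,000) / $143.28 = 3,845.62, so 3,846 covers.

3,846 covers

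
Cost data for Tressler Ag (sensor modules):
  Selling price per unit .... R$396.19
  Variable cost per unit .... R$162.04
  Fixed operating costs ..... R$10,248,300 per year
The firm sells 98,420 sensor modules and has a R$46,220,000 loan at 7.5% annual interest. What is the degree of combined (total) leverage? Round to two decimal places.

2.47

Contribution at this volume is 98,420 × R$234.15 = R$23,045,043.00.
EBIT = R$23,045,043.00 − R$10,248,300 = R$12,796,743.00. Interest = R$3,466,500.00.
DOL = R$23,045,043.00 ÷ R$12,796,743.00 = 1.8009; DFL = R$12,796,743.00 ÷ R$9,330,243.00 = 1.3715.
Combined leverage = 1.8009 × 1.3715 = 2.4699.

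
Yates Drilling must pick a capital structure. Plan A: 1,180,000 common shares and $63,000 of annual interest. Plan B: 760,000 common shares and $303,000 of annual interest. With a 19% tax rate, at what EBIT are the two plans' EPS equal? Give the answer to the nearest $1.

At indifference, (EBIT − 63,000)(1 − t)/1,180,000 = (EBIT − 303,000)(1 − t)/760,000.
The (1 − t) factor cancels: (EBIT − 63,000) × 760,000 = (EBIT − 303,000) × 1,180,000.
EBIT × (1,180,000 − 760,000) = 303,000 × 1,180,000 − 63,000 × 760,000 = 309,660,000,000, so EBIT = 309,660,000,000 ÷ 420,000 = 737,285.71.

$737,286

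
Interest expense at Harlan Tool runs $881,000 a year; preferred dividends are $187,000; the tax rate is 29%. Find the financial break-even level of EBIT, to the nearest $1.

Grossing the preferred dividend up to pre-tax terms: $187,000 / (1 − 0.29) = $263,380.28.
EPS = 0 when EBIT covers interest plus the pre-tax preferred burden: $881,000 + $263,380.28 = $1,144,380.28.

$1,144,380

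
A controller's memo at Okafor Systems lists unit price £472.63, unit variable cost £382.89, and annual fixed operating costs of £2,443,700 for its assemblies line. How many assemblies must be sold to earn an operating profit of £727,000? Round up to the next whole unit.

Contribution margin per unit = £472.63 − £382.89 = £89.74.
Need Q such that Q × £89.74 − £2,443,700 = £727,000, i.e. Q = £3,170,700 / £89.74 = 35,332.07 → 35,333.

35,333 assemblies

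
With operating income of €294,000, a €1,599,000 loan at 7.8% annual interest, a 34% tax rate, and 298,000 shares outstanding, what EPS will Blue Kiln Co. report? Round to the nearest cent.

€0.37

Pre-tax income = €294,000 − €124,722.00 = €169,278.00.
After tax at 34%: net income = €169,278.00 × 0.66 = €111,723.48.
Per share: €111,723.48 / 298,000 shares = €0.37.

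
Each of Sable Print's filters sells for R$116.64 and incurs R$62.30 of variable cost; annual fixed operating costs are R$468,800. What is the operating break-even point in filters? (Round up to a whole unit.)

Unit CM = price − variable cost = R$116.64 − R$62.30 = R$54.34.
Break-even Q = R$468,800 / R$54.34 = 8,627.16 → 8,628 filters.

8,628 filters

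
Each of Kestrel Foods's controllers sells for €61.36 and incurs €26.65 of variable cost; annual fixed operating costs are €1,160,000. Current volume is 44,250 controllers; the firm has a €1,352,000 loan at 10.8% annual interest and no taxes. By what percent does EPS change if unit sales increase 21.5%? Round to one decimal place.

Total contribution margin = 44,250 × €34.71 = €1,535,917.50.
Operating income = contribution − fixed costs = €1,535,917.50 − €1,160,000 = €375,917.50.
After interest of €146,016.00, pre-tax earnings = €229,901.50.
DCL = total CM / (EBIT − I) = €1,535,917.50 / €229,901.50 = 6.6808.
EPS therefore changes by 6.6808 × (+21.5%) = +143.6%.

+143.6%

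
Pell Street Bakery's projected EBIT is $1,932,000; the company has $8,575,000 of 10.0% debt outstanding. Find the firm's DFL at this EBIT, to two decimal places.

1.80

Interest = $857,500.00.
DFL = EBIT ÷ (EBIT − I) = $1,932,000 ÷ ($1,932,000 − $857,500.00) = $1,932,000 ÷ $1,074,500.00 = 1.7980.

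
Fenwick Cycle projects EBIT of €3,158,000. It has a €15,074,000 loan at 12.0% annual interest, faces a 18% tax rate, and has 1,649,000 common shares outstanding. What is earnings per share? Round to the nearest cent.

€0.67

Interest = €1,808,880.00, so EBT = €3,158,000 − €1,808,880.00 = €1,349,120.00.
After tax at 18%: net income = €1,349,120.00 × 0.82 = €1,106,278.40.
Per share: €1,106,278.40 / 1,649,000 shares = €0.67.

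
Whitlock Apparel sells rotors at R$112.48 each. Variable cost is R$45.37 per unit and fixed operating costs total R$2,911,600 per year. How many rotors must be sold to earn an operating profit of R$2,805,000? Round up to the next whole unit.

85,183 rotors

Contribution margin per unit = R$112.48 − R$45.37 = R$67.11.
Units = (FC + target) / CM = (R$2,911,600 + R$2,805,000) / R$67.11 = 85,182.54, so 85,183 rotors.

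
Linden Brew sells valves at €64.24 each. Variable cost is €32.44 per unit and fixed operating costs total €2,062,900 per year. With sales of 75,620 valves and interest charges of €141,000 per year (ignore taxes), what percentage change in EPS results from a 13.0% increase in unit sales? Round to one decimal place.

At 75,620 units, contribution = 75,620 × €31.80 = €2,404,716.00.
Subtracting fixed costs: EBIT = €2,404,716.00 − €2,062,900 = €341,816.00.
Interest = €141,000.00, so EBIT − I = €200,816.00.
DCL = total CM / (EBIT − I) = €2,404,716.00 / €200,816.00 = 11.9747.
%ΔEPS = DCL × %ΔSales = 11.9747 × +13.0% = +155.7%.

+155.7%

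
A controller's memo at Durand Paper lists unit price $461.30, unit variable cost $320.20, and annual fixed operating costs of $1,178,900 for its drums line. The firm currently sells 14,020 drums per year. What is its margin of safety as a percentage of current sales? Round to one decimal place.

Each unit contributes $461.30 − $320.20 = $141.10. Break-even units = $1,178,900 ÷ $141.10 = 8,355.07; break-even revenue = 8,355.07 × $461.30 = $3,854,192.56.
Actual sales revenue = 14,020 × $461.30 = $6,467,426.00.
Margin of safety = ($6,467,426.00 − $3,854,192.56) ÷ $6,467,426.00 = 40.4%.

40.4%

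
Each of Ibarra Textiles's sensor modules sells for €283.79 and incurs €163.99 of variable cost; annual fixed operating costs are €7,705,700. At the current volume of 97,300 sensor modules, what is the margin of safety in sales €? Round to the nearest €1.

€9,359,006

Unit CM = price − variable cost = €283.79 − €163.99 = €119.80. Break-even units = €7,705,700 ÷ €119.80 = 64,321.37; break-even revenue = 64,321.37 × €283.79 = €18,253,761.29.
Actual sales revenue = 97,300 × €283.79 = €27,612,767.00.
Margin of safety = €27,612,767.00 − €18,253,761.29 = €9,359,006.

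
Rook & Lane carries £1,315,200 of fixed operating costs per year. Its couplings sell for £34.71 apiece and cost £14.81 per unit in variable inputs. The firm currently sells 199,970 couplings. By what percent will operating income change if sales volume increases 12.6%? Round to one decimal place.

At 199,970 units, contribution = 199,970 × £19.90 = £3,979,403.00.
EBIT = £3,979,403.00 − £1,315,200 = £2,664,203.00.
Degree of operating leverage = £3,979,403.00 / £2,664,203.00 = 1.4937.
%ΔEBIT = DOL × %ΔSales = 1.4937 × +12.6% = +18.8%.

+18.8%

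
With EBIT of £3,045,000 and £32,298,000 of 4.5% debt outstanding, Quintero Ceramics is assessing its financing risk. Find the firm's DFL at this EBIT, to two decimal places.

Annual interest charges come to £1,453,410.00.
Degree of financial leverage = EBIT / (EBIT − interest) = £3,045,000 / £1,591,590.00 = 1.9132.

1.91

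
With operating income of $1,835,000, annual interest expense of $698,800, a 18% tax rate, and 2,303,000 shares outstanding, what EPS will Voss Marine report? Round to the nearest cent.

Interest = $698,800.00, so EBT = $1,835,000 − $698,800.00 = $1,136,200.00.
Net income = $1,136,200.00 × (1 − 0.18) = $931,684.00.
Per share: $931,684.00 / 2,303,000 shares = $0.40.

$0.40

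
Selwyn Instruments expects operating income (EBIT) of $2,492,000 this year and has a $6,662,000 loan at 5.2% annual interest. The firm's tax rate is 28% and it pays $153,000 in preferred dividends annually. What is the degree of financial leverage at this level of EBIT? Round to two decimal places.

1.29

Interest = $346,424.00.
Pre-tax preferred-dividend burden = $153,000 ÷ (1 − 0.28) = $212,500.00.
DFL = EBIT ÷ [EBIT − I − D_p/(1−t)] = $2,492,000 ÷ [$2,492,000 − $346,424.00 − $212,500.00] = $2,492,000 ÷ $1,933,076.00 = 1.2891.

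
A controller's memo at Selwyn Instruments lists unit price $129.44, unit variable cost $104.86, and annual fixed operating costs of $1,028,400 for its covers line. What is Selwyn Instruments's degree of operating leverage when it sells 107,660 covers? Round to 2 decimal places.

Total contribution margin = 107,660 × $24.58 = $2,646,282.80.
EBIT = $2,646,282.80 − $1,028,400 = $1,617,882.80.
DOL = contribution ÷ EBIT = $2,646,282.80 ÷ $1,617,882.80 = 1.6356.

1.64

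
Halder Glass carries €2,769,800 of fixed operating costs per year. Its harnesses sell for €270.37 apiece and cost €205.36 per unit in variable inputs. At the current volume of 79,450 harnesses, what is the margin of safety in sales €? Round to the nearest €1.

Contribution margin per unit = €270.37 − €205.36 = €65.01. Break-even units = €2,769,800 ÷ €65.01 = 42,605.75; break-even revenue = 42,605.75 × €270.37 = €11,519,317.43.
Actual sales revenue = 79,450 × €270.37 = €21,480,896.50.
Margin of safety = €21,480,896.50 − €11,519,317.43 = €9,961,579.

€9,961,579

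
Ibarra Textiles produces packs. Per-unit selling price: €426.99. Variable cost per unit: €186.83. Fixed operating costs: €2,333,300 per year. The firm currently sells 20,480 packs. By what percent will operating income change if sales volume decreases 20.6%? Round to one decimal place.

-39.2%

Total contribution margin = 20,480 × €240.16 = €4,918,476.80.
Subtracting fixed costs: EBIT = €4,918,476.80 − €2,333,300 = €2,585,176.80.
DOL = contribution ÷ EBIT = €4,918,476.80 ÷ €2,585,176.80 = 1.9026.
Operating income changes by 1.9026 × -20.6% = -39.2%.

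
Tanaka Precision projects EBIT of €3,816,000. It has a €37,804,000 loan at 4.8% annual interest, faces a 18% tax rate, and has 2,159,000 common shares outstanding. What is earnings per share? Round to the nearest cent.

€0.76

Pre-tax income = €3,816,000 − €1,814,592.00 = €2,001,408.00.
After tax at 18%: net income = €2,001,408.00 × 0.82 = €1,641,154.56.
EPS = €1,641,154.56 ÷ 2,159,000 = €0.76.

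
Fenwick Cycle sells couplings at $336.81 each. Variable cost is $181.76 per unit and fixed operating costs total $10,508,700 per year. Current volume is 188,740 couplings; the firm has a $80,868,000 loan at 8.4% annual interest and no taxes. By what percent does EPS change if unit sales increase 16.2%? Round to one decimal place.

Contribution at this volume is 188,740 × $155.05 = $29,264,137.00.
EBIT = $29,264,137.00 − $10,508,700 = $18,755,437.00.
After interest of $6,792,912.00, pre-tax earnings = $11,962,525.00.
DCL = total CM / (EBIT − I) = $29,264,137.00 / $11,962,525.00 = 2.4463.
%ΔEPS = DCL × %ΔSales = 2.4463 × +16.2% = +39.6%.

+39.6%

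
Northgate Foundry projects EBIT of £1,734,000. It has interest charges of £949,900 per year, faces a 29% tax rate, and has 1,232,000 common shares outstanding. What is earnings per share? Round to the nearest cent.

£0.45

Pre-tax income = £1,734,000 − £949,900.00 = £784,100.00.
Net income = £784,100.00 × (1 − 0.29) = £556,711.00.
Per share: £556,711.00 / 1,232,000 shares = £0.45.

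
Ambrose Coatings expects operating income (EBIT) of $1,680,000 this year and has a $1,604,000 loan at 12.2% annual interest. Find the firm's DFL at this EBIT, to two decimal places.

1.13

Interest = $195,688.00.
Degree of financial leverage = EBIT / (EBIT − interest) = $1,680,000 / $1,484,312.00 = 1.1318.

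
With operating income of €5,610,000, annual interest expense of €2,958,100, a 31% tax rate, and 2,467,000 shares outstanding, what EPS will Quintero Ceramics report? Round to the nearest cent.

Interest = €2,958,100.00, so EBT = €5,610,000 − €2,958,100.00 = €2,651,900.00.
Net income = €2,651,900.00 × (1 − 0.31) = €1,829,811.00.
EPS = €1,829,811.00 ÷ 2,467,000 = €0.74.

€0.74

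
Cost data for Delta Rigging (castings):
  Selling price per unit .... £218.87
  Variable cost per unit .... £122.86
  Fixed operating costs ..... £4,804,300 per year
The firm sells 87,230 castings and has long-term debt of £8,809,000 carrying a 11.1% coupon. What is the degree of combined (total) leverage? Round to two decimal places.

At 87,230 units, contribution = 87,230 × £96.01 = £8,374,952.30.
Subtracting fixed costs: EBIT = £8,374,952.30 − £4,804,300 = £3,570,652.30. Interest = £977,799.00, so EBIT − I = £2,592,853.30.
Degree of total leverage = total CM / (EBIT − interest) = £8,374,952.30 / £2,592,853.30 = 3.2300.

3.23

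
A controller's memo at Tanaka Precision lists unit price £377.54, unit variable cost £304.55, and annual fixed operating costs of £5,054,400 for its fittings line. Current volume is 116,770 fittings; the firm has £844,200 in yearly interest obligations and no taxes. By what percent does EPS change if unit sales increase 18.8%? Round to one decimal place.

+61.1%

Total contribution margin = 116,770 × £72.99 = £8,523,042.30.
EBIT = £8,523,042.30 − £5,054,400 = £3,468,642.30.
After interest of £844,200.00, pre-tax earnings = £2,624,442.30.
Degree of combined leverage = contribution ÷ (EBIT − I) = £8,523,042.30 ÷ £2,624,442.30 = 3.2476.
%ΔEPS = DCL × %ΔSales = 3.2476 × +18.8% = +61.1%.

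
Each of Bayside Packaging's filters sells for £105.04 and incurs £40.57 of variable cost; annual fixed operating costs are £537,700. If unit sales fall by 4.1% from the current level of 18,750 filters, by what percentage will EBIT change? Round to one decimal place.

Total contribution margin = 18,750 × £64.47 = £1,208,812.50.
EBIT = £1,208,812.50 − £537,700 = £671,112.50.
DOL = contribution ÷ EBIT = £1,208,812.50 ÷ £671,112.50 = 1.8012.
So EBIT moves 1.8012 × (-4.1%) = -7.4%.

-7.4%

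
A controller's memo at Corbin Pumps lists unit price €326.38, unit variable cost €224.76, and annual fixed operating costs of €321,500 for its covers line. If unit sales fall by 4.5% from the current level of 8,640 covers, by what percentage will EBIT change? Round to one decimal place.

At 8,640 units, contribution = 8,640 × €101.62 = €877,996.80.
Subtracting fixed costs: EBIT = €877,996.80 − €321,500 = €556,496.80.
DOL = contribution ÷ EBIT = €877,996.80 ÷ €556,496.80 = 1.5777.
%ΔEBIT = DOL × %ΔSales = 1.5777 × -4.5% = -7.1%.

-7.1%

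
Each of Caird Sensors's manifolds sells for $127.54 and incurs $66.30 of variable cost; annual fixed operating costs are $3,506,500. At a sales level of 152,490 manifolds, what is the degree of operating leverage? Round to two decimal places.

1.60

Total contribution margin = 152,490 × $61.24 = $9,338,487.60.
Subtracting fixed costs: EBIT = $9,338,487.60 − $3,506,500 = $5,831,987.60.
Degree of operating leverage = $9,338,487.60 / $5,831,987.60 = 1.6013.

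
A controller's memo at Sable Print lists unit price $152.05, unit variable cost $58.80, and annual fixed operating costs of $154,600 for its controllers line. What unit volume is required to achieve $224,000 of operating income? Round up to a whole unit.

Each unit contributes $152.05 − $58.80 = $93.25.
Required volume = (fixed costs + target profit) ÷ CM = ($154,600 + $224,000) ÷ $93.25 = 4,060.05, so 4,061 controllers.

4,061 controllers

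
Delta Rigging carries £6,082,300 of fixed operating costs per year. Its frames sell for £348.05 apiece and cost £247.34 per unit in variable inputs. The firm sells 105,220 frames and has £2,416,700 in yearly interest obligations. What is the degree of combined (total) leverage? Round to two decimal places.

Contribution at this volume is 105,220 × £100.71 = £10,596,706.20.
Operating income = contribution − fixed costs = £10,596,706.20 − £6,082,300 = £4,514,406.20. Interest = £2,416,700.00.
DOL = £10,596,706.20 ÷ £4,514,406.20 = 2.3473; DFL = £4,514,406.20 ÷ £2,097,706.20 = 2.1521.
Combined leverage = 2.3473 × 2.1521 = 5.0516.

5.05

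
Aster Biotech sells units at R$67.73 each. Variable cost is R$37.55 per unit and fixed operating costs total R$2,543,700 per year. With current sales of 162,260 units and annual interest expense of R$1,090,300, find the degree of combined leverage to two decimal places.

At 162,260 units, contribution = 162,260 × R$30.18 = R$4,897,006.80.
Operating income = contribution − fixed costs = R$4,897,006.80 − R$2,543,700 = R$2,353,306.80. Interest = R$1,090,300.00.
DOL = R$4,897,006.80 ÷ R$2,353,306.80 = 2.0809; DFL = R$2,353,306.80 ÷ R$1,263,006.80 = 1.8633.
DCL = DOL × DFL = 2.0809 × 1.8633 = 3.8773.

3.88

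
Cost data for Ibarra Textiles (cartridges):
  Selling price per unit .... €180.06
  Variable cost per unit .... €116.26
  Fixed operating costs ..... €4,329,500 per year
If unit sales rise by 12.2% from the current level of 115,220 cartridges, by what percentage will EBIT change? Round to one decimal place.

+29.7%

Total contribution margin = 115,220 × €63.80 = €7,351,036.00.
Subtracting fixed costs: EBIT = €7,351,036.00 − €4,329,500 = €3,021,536.00.
Degree of operating leverage = €7,351,036.00 / €3,021,536.00 = 2.4329.
Operating income changes by 2.4329 × +12.2% = +29.7%.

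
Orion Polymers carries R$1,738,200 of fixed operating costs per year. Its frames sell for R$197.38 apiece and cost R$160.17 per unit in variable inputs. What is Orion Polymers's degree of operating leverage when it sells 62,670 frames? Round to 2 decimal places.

3.93

Contribution at this volume is 62,670 × R$37.21 = R$2,331,950.70.
Operating income = contribution − fixed costs = R$2,331,950.70 − R$1,738,200 = R$593,750.70.
Degree of operating leverage = R$2,331,950.70 / R$593,750.70 = 3.9275.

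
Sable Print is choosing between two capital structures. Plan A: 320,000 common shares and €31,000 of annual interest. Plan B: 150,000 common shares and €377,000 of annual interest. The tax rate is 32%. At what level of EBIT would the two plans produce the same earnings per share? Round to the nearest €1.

€682,294

At indifference, (EBIT − 31,000)(1 − t)/320,000 = (EBIT − 377,000)(1 − t)/150,000.
The (1 − t) factor cancels: (EBIT − 31,000) × 150,000 = (EBIT − 377,000) × 320,000.
Solving, EBIT = (377,000·320,000 − 31,000·150,000) / (320,000 − 150,000) = 115,990,000,000 / 170,000 = 682,294.12.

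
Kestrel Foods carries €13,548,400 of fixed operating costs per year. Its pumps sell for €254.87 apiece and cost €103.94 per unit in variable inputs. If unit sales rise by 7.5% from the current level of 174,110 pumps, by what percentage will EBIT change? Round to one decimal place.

Total contribution margin = 174,110 × €150.93 = €26,278,422.30.
Subtracting fixed costs: EBIT = €26,278,422.30 − €13,548,400 = €12,730,022.30.
Degree of operating leverage = €26,278,422.30 / €12,730,022.30 = 2.0643.
Operating income changes by 2.0643 × +7.5% = +15.5%.

+15.5%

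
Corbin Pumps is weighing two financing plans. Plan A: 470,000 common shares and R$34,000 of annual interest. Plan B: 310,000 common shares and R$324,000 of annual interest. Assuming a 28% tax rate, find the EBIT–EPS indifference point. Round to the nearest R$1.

R$885,875

Set EPS_A = EPS_B: (EBIT − R$34,000)(1 − 0.28) ÷ 470,000 = (EBIT − R$324,000)(1 − 0.28) ÷ 310,000.
The (1 − t) factor cancels: (EBIT − 34,000) × 310,000 = (EBIT − 324,000) × 470,000.
Solving, EBIT = (324,000·470,000 − 34,000·310,000) / (470,000 − 310,000) = 141,740,000,000 / 160,000 = 885,875.00.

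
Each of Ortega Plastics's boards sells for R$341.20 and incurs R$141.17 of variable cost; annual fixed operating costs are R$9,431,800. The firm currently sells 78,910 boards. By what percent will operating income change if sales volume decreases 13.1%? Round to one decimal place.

-32.5%

At 78,910 units, contribution = 78,910 × R$200.03 = R$15,784,367.30.
Operating income = contribution − fixed costs = R$15,784,367.30 − R$9,431,800 = R$6,352,567.30.
DOL = contribution ÷ EBIT = R$15,784,367.30 ÷ R$6,352,567.30 = 2.4847.
Operating income changes by 2.4847 × -13.1% = -32.5%.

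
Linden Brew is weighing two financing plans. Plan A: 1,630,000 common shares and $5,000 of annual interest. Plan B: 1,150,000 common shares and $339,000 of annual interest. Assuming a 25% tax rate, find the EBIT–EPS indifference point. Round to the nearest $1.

Set EPS_A = EPS_B: (EBIT − $5,000)(1 − 0.25) ÷ 1,630,000 = (EBIT − $339,000)(1 − 0.25) ÷ 1,150,000.
The (1 − t) factor cancels: (EBIT − 5,000) × 1,150,000 = (EBIT − 339,000) × 1,630,000.
EBIT × (1,630,000 − 1,150,000) = 339,000 × 1,630,000 − 5,000 × 1,150,000 = 546,820,000,000, so EBIT = 546,820,000,000 ÷ 480,000 = 1,139,208.33.

$1,139,208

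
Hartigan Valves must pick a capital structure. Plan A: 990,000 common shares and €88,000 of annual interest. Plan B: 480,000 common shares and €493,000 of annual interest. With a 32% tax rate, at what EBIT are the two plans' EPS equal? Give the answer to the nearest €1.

€874,176

At indifference, (EBIT − 88,000)(1 − t)/990,000 = (EBIT − 493,000)(1 − t)/480,000.
The (1 − t) factor cancels: (EBIT − 88,000) × 480,000 = (EBIT − 493,000) × 990,000.
EBIT × (990,000 − 480,000) = 493,000 × 990,000 − 88,000 × 480,000 = 445,830,000,000, so EBIT = 445,830,000,000 ÷ 510,000 = 874,176.47.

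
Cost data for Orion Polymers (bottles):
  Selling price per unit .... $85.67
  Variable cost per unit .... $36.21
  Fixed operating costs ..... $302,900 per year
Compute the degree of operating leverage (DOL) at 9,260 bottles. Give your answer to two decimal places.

Total contribution margin = 9,260 × $49.46 = $457,999.60.
Subtracting fixed costs: EBIT = $457,999.60 − $302,900 = $155,099.60.
So DOL = total CM / EBIT = $457,999.60 / $155,099.60 = 2.9529.

2.95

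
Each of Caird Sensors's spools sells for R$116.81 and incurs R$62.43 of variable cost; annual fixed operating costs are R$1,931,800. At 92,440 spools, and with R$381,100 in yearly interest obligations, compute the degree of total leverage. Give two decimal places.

1.85

Contribution at this volume is 92,440 × R$54.38 = R$5,026,887.20.
Subtracting fixed costs: EBIT = R$5,026,887.20 − R$1,931,800 = R$3,095,087.20. Interest = R$381,100.00.
DOL = R$5,026,887.20 ÷ R$3,095,087.20 = 1.6242; DFL = R$3,095,087.20 ÷ R$2,713,987.20 = 1.1404.
Combined leverage = 1.6242 × 1.1404 = 1.8522.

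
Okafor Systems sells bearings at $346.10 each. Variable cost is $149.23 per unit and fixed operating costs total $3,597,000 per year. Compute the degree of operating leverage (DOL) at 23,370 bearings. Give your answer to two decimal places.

At 23,370 units, contribution = 23,370 × $196.87 = $4,600,851.90.
EBIT = $4,600,851.90 − $3,597,000 = $1,003,851.90.
So DOL = total CM / EBIT = $4,600,851.90 / $1,003,851.90 = 4.5832.

4.58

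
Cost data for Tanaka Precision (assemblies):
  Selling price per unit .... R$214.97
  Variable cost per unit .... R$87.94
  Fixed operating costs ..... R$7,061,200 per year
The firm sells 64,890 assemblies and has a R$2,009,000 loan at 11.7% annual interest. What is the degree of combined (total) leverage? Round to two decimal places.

8.71

Total contribution margin = 64,890 × R$127.03 = R$8,242,976.70.
EBIT = R$8,242,976.70 − R$7,061,200 = R$1,181,776.70. Interest = R$235,053.00, so EBIT − I = R$946,723.70.
DCL = contribution ÷ (EBIT − I) = R$8,242,976.70 ÷ R$946,723.70 = 8.7068.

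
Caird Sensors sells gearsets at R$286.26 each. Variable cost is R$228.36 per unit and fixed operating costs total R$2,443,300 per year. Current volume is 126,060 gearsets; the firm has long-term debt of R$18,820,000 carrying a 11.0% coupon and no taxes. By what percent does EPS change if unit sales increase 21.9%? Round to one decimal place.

At 126,060 units, contribution = 126,060 × R$57.90 = R$7,298,874.00.
Subtracting fixed costs: EBIT = R$7,298,874.00 − R$2,443,300 = R$4,855,574.00.
After interest of R$2,070,200.00, pre-tax earnings = R$2,785,374.00.
Degree of combined leverage = contribution ÷ (EBIT − I) = R$7,298,874.00 ÷ R$2,785,374.00 = 2.6204.
%ΔEPS = DCL × %ΔSales = 2.6204 × +21.9% = +57.4%.

+57.4%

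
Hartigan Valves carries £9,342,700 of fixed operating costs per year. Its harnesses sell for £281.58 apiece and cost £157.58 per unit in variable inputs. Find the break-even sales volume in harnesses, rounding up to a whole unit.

75,345 harnesses

Contribution margin per unit = £281.58 − £157.58 = £124.00.
Break-even Q = £9,342,700 / £124.00 = 75,344.35 → 75,345 harnesses.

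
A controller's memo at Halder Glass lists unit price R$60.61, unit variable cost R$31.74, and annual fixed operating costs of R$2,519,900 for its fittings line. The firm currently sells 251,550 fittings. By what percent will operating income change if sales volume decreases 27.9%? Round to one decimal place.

Contribution at this volume is 251,550 × R$28.87 = R$7,262,248.50.
Operating income = contribution − fixed costs = R$7,262,248.50 − R$2,519,900 = R$4,742,348.50.
So DOL = total CM / EBIT = R$7,262,248.50 / R$4,742,348.50 = 1.5314.
Operating income changes by 1.5314 × -27.9% = -42.7%.

-42.7%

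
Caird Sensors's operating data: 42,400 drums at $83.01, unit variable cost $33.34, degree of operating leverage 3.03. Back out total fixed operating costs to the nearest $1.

Contribution at this volume is 42,400 × $49.67 = $2,106,008.00.
Since DOL = CM ÷ EBIT, EBIT = $2,106,008.00 ÷ 3.03 = $695,052.15.
Fixed costs = CM − EBIT = $2,106,008.00 − $695,052.15 = $1,410,956.

$1,410,956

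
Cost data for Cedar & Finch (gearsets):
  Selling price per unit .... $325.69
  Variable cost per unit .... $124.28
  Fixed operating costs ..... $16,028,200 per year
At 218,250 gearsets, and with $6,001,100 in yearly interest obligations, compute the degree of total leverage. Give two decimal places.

2.00

Total contribution margin = 218,250 × $201.41 = $43,957,732.50.
EBIT = $43,957,732.50 − $16,028,200 = $27,929,532.50. Interest = $6,001,100.00, so EBIT − I = $21,928,432.50.
Degree of total leverage = total CM / (EBIT − interest) = $43,957,732.50 / $21,928,432.50 = 2.0046.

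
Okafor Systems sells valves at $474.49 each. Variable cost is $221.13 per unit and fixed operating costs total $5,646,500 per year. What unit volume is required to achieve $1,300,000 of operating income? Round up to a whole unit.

Unit CM = price − variable cost = $474.49 − $221.13 = $253.36.
Required volume = (fixed costs + target profit) ÷ CM = ($5,646,500 + $1,300,000) ÷ $253.36 = 27,417.51, so 27,418 valves.

27,418 valves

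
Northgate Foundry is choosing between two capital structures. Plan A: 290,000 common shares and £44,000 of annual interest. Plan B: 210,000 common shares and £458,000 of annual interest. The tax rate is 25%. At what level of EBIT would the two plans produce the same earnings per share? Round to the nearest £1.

£1,544,750

At indifference, (EBIT − 44,000)(1 − t)/290,000 = (EBIT − 458,000)(1 − t)/210,000.
Cancelling (1 − t) and cross-multiplying: 210,000·(EBIT − 44,000) = 290,000·(EBIT − 458,000).
Solving, EBIT = (458,000·290,000 − 44,000·210,000) / (290,000 − 210,000) = 123,580,000,000 / 80,000 = 1,544,750.00.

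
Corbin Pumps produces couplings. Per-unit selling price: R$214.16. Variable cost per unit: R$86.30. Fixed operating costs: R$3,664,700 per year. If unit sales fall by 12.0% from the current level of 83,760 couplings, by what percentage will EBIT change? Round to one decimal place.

At 83,760 units, contribution = 83,760 × R$127.86 = R$10,709,553.60.
Operating income = contribution − fixed costs = R$10,709,553.60 − R$3,664,700 = R$7,044,853.60.
DOL = contribution ÷ EBIT = R$10,709,553.60 ÷ R$7,044,853.60 = 1.5202.
%ΔEBIT = DOL × %ΔSales = 1.5202 × -12.0% = -18.2%.

-18.2%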